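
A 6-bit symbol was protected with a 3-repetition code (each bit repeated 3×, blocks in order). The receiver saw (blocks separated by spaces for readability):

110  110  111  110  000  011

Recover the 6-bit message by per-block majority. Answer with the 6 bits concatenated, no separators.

Block 1 (110): 2 ones → 1
Block 2 (110): 2 ones → 1
Block 3 (111): 3 ones → 1
Block 4 (110): 2 ones → 1
Block 5 (000): 0 ones → 0
Block 6 (011): 2 ones → 1

111101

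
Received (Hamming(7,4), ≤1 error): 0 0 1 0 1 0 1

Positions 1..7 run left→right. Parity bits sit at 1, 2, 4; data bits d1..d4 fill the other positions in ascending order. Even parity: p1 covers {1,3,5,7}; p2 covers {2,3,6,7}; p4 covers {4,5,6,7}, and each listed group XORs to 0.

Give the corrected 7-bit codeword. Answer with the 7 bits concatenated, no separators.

1010101

s1 (pos 1,3,5,7): 0⊕1⊕1⊕1 = 1
s2 (pos 2,3,6,7): 0⊕1⊕0⊕1 = 0
s4 (pos 4,5,6,7): 0⊕1⊕0⊕1 = 0
Syndrome s4…s1 = 001 → error at position 1.
Flip position 1: 0010101 → 1010101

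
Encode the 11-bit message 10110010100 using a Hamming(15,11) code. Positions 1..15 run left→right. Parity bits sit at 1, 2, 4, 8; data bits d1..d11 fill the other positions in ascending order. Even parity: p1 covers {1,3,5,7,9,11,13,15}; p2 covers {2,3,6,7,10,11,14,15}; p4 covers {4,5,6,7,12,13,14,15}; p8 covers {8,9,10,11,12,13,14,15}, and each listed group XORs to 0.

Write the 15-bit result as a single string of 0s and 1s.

Place data at non-parity positions: p1 p2 1 p4 0 1 1 p8 0 0 1 0 1 0 0
p1 (pos 1,3,5,7,9,11,13,15): XOR of data positions = 1⊕0⊕1⊕0⊕1⊕1⊕0 = 0
p2 (pos 2,3,6,7,10,11,14,15): XOR of data positions = 1⊕1⊕1⊕0⊕1⊕0⊕0 = 0
p4 (pos 4,5,6,7,12,13,14,15): XOR of data positions = 0⊕1⊕1⊕0⊕1⊕0⊕0 = 1
p8 (pos 8,9,10,11,12,13,14,15): XOR of data positions = 0⊕0⊕1⊕0⊕1⊕0⊕0 = 0
Codeword: 001101100010100

001101100010100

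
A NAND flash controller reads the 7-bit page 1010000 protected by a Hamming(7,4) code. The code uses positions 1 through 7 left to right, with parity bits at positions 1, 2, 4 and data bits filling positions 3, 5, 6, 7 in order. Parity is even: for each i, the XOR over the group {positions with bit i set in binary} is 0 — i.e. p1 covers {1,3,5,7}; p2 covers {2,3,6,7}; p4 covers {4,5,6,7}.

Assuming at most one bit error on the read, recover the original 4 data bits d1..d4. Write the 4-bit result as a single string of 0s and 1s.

1000

s1 (pos 1,3,5,7): 1⊕1⊕0⊕0 = 0
s2 (pos 2,3,6,7): 0⊕1⊕0⊕0 = 1
s4 (pos 4,5,6,7): 0⊕0⊕0⊕0 = 0
Syndrome s4…s1 = 010 → error at position 2.
Flip position 2: 1010000 → 1110000
Read data bits from positions 3,5,6,7: 1000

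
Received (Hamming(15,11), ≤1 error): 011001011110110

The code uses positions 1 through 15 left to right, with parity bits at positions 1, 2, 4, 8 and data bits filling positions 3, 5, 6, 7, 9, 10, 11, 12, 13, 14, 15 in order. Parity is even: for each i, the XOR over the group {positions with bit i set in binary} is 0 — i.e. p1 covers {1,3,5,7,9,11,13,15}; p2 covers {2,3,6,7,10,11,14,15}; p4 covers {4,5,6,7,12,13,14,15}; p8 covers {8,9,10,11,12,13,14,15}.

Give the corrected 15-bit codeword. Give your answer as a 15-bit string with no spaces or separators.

s1 (pos 1,3,5,7,9,11,13,15): 0⊕1⊕0⊕0⊕1⊕1⊕1⊕0 = 0
s2 (pos 2,3,6,7,10,11,14,15): 1⊕1⊕1⊕0⊕1⊕1⊕1⊕0 = 0
s4 (pos 4,5,6,7,12,13,14,15): 0⊕0⊕1⊕0⊕0⊕1⊕1⊕0 = 1
s8 (pos 8,9,10,11,12,13,14,15): 1⊕1⊕1⊕1⊕0⊕1⊕1⊕0 = 0
Syndrome s8…s1 = 0100 → error at position 4.
Flip position 4: 011001011110110 → 011101011110110

011101011110110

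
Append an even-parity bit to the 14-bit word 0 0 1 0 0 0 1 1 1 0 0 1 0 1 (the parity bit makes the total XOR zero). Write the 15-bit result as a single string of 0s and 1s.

XOR of the 14 data bits: 0⊕0⊕1⊕0⊕0⊕0⊕1⊕1⊕1⊕0⊕0⊕1⊕0⊕1 = 0
Parity bit = 0 (so all 15 bits XOR to 0).

001000111001010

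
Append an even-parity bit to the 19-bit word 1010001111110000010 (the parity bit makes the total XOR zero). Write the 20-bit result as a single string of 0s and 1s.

10100011111100000101

XOR of the 19 data bits: 1⊕0⊕1⊕0⊕0⊕0⊕1⊕1⊕1⊕1⊕1⊕1⊕0⊕0⊕0⊕0⊕0⊕1⊕0 = 1
Parity bit = 1 (so all 20 bits XOR to 0).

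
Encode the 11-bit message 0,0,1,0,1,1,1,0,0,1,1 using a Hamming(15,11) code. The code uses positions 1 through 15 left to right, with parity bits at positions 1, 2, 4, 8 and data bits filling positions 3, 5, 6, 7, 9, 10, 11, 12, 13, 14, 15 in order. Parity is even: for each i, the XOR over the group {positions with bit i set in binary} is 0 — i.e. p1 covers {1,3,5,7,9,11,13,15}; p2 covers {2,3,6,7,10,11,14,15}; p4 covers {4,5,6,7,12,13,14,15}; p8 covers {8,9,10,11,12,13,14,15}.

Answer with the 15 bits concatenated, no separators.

Place data at non-parity positions: p1 p2 0 p4 0 1 0 p8 1 1 1 0 0 1 1
p1 (pos 1,3,5,7,9,11,13,15): XOR of data positions = 0⊕0⊕0⊕1⊕1⊕0⊕1 = 1
p2 (pos 2,3,6,7,10,11,14,15): XOR of data positions = 0⊕1⊕0⊕1⊕1⊕1⊕1 = 1
p4 (pos 4,5,6,7,12,13,14,15): XOR of data positions = 0⊕1⊕0⊕0⊕0⊕1⊕1 = 1
p8 (pos 8,9,10,11,12,13,14,15): XOR of data positions = 1⊕1⊕1⊕0⊕0⊕1⊕1 = 1
Codeword: 110101011110011

110101011110011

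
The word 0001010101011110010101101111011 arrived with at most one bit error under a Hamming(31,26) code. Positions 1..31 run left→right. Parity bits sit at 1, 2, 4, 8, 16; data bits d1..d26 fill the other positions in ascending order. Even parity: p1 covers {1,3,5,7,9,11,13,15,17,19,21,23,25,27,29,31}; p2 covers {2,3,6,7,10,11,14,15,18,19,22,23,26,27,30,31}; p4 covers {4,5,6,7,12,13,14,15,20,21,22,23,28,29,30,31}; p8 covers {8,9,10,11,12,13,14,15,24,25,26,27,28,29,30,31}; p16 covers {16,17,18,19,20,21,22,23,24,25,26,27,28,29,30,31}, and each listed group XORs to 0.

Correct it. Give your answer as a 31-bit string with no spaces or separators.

0101010101011110010101101111011

s1 (pos 1,3,5,7,9,11,13,15,17,19,21,23,25,27,29,31): 0⊕0⊕0⊕0⊕0⊕0⊕1⊕1⊕0⊕0⊕0⊕1⊕1⊕1⊕0⊕1 = 0
s2 (pos 2,3,6,7,10,11,14,15,18,19,22,23,26,27,30,31): 0⊕0⊕1⊕0⊕1⊕0⊕1⊕1⊕1⊕0⊕1⊕1⊕1⊕1⊕1⊕1 = 1
s4 (pos 4,5,6,7,12,13,14,15,20,21,22,23,28,29,30,31): 1⊕0⊕1⊕0⊕1⊕1⊕1⊕1⊕1⊕0⊕1⊕1⊕1⊕0⊕1⊕1 = 0
s8 (pos 8,9,10,11,12,13,14,15,24,25,26,27,28,29,30,31): 1⊕0⊕1⊕0⊕1⊕1⊕1⊕1⊕0⊕1⊕1⊕1⊕1⊕0⊕1⊕1 = 0
s16 (pos 16,17,18,19,20,21,22,23,24,25,26,27,28,29,30,31): 0⊕0⊕1⊕0⊕1⊕0⊕1⊕1⊕0⊕1⊕1⊕1⊕1⊕0⊕1⊕1 = 0
Syndrome s16…s1 = 00010 → error at position 2.
Flip position 2: 0001010101011110010101101111011 → 0101010101011110010101101111011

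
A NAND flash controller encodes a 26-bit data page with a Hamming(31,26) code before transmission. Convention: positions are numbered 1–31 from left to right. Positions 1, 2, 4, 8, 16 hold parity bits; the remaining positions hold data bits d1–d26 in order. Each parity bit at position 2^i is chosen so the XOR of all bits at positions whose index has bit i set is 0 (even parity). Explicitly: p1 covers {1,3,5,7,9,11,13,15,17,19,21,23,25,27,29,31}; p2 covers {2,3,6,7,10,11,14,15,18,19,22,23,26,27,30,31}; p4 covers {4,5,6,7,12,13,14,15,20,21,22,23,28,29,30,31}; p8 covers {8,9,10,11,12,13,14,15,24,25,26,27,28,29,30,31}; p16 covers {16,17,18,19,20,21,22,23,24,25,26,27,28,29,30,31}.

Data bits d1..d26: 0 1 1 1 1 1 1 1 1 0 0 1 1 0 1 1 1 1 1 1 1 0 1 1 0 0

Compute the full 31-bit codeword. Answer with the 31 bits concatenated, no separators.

Place data at non-parity positions: p1 p2 0 p4 1 1 1 p8 1 1 1 1 1 0 0 p16 1 1 0 1 1 1 1 1 1 1 0 1 1 0 0
p1 (pos 1,3,5,7,9,11,13,15,17,19,21,23,25,27,29,31): XOR of data positions = 0⊕1⊕1⊕1⊕1⊕1⊕0⊕1⊕0⊕1⊕1⊕1⊕0⊕1⊕0 = 0
p2 (pos 2,3,6,7,10,11,14,15,18,19,22,23,26,27,30,31): XOR of data positions = 0⊕1⊕1⊕1⊕1⊕0⊕0⊕1⊕0⊕1⊕1⊕1⊕0⊕0⊕0 = 0
p4 (pos 4,5,6,7,12,13,14,15,20,21,22,23,28,29,30,31): XOR of data positions = 1⊕1⊕1⊕1⊕1⊕0⊕0⊕1⊕1⊕1⊕1⊕1⊕1⊕0⊕0 = 1
p8 (pos 8,9,10,11,12,13,14,15,24,25,26,27,28,29,30,31): XOR of data positions = 1⊕1⊕1⊕1⊕1⊕0⊕0⊕1⊕1⊕1⊕0⊕1⊕1⊕0⊕0 = 0
p16 (pos 16,17,18,19,20,21,22,23,24,25,26,27,28,29,30,31): XOR of data positions = 1⊕1⊕0⊕1⊕1⊕1⊕1⊕1⊕1⊕1⊕0⊕1⊕1⊕0⊕0 = 1
Codeword: 0001111011111001110111111101100

0001111011111001110111111101100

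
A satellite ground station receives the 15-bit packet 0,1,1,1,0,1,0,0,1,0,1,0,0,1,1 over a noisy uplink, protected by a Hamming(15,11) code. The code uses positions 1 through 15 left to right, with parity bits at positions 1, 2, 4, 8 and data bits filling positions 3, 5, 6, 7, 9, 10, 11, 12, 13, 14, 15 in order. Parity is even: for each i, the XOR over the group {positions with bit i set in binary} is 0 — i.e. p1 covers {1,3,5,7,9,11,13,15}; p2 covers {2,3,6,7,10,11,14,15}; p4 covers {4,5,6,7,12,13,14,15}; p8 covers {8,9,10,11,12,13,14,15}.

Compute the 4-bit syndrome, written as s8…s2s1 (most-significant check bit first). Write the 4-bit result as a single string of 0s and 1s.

s1 (pos 1,3,5,7,9,11,13,15): 0⊕1⊕0⊕0⊕1⊕1⊕0⊕1 = 0
s2 (pos 2,3,6,7,10,11,14,15): 1⊕1⊕1⊕0⊕0⊕1⊕1⊕1 = 0
s4 (pos 4,5,6,7,12,13,14,15): 1⊕0⊕1⊕0⊕0⊕0⊕1⊕1 = 0
s8 (pos 8,9,10,11,12,13,14,15): 0⊕1⊕0⊕1⊕0⊕0⊕1⊕1 = 0
Syndrome s8…s1 = 0000 → no error.

0000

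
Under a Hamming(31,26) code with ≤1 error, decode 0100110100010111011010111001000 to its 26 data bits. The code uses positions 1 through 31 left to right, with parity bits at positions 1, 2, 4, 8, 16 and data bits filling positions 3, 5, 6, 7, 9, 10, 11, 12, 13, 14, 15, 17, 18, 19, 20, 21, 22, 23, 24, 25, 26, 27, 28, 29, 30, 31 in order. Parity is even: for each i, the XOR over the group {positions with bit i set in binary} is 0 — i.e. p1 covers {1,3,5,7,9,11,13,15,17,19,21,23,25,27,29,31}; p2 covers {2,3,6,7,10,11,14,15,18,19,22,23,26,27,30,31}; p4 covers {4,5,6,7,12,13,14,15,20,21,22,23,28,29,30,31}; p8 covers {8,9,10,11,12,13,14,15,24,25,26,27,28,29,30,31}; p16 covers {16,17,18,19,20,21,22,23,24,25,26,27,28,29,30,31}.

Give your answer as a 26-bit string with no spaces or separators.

01100101011011010111001000

s1 (pos 1,3,5,7,9,11,13,15,17,19,21,23,25,27,29,31): 0⊕0⊕1⊕0⊕0⊕0⊕0⊕1⊕0⊕1⊕1⊕1⊕1⊕0⊕0⊕0 = 0
s2 (pos 2,3,6,7,10,11,14,15,18,19,22,23,26,27,30,31): 1⊕0⊕1⊕0⊕0⊕0⊕1⊕1⊕1⊕1⊕0⊕1⊕0⊕0⊕0⊕0 = 1
s4 (pos 4,5,6,7,12,13,14,15,20,21,22,23,28,29,30,31): 0⊕1⊕1⊕0⊕1⊕0⊕1⊕1⊕0⊕1⊕0⊕1⊕1⊕0⊕0⊕0 = 0
s8 (pos 8,9,10,11,12,13,14,15,24,25,26,27,28,29,30,31): 1⊕0⊕0⊕0⊕1⊕0⊕1⊕1⊕1⊕1⊕0⊕0⊕1⊕0⊕0⊕0 = 1
s16 (pos 16,17,18,19,20,21,22,23,24,25,26,27,28,29,30,31): 1⊕0⊕1⊕1⊕0⊕1⊕0⊕1⊕1⊕1⊕0⊕0⊕1⊕0⊕0⊕0 = 0
Syndrome s16…s1 = 01010 → error at position 10.
Flip position 10: 0100110100010111011010111001000 → 0100110101010111011010111001000
Read data bits from positions 3,5,6,7,9,10,11,12,13,14,15,17,18,19,20,21,22,23,24,25,26,27,28,29,30,31: 01100101011011010111001000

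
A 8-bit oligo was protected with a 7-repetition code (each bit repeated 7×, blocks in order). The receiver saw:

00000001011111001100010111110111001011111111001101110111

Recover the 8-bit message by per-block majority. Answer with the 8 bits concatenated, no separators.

01011111

Block 1 (0000000): 0 ones → 0
Block 2 (1011111): 6 ones → 1
Block 3 (0011000): 2 ones → 0
Block 4 (1011111): 6 ones → 1
Block 5 (0111001): 4 ones → 1
Block 6 (0111111): 6 ones → 1
Block 7 (1100110): 4 ones → 1
Block 8 (1110111): 6 ones → 1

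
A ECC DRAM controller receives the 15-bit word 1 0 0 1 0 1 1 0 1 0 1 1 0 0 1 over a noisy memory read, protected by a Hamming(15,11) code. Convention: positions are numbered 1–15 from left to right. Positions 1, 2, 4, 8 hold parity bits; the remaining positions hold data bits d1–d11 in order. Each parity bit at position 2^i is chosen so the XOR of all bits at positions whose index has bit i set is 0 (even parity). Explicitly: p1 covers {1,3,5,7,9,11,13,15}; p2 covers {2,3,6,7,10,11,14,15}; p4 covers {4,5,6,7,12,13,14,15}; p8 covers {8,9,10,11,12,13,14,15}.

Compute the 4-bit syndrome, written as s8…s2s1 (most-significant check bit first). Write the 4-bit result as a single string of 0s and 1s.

0101

s1 (pos 1,3,5,7,9,11,13,15): 1⊕0⊕0⊕1⊕1⊕1⊕0⊕1 = 1
s2 (pos 2,3,6,7,10,11,14,15): 0⊕0⊕1⊕1⊕0⊕1⊕0⊕1 = 0
s4 (pos 4,5,6,7,12,13,14,15): 1⊕0⊕1⊕1⊕1⊕0⊕0⊕1 = 1
s8 (pos 8,9,10,11,12,13,14,15): 0⊕1⊕0⊕1⊕1⊕0⊕0⊕1 = 0
Syndrome s8…s1 = 0101 → error at position 5.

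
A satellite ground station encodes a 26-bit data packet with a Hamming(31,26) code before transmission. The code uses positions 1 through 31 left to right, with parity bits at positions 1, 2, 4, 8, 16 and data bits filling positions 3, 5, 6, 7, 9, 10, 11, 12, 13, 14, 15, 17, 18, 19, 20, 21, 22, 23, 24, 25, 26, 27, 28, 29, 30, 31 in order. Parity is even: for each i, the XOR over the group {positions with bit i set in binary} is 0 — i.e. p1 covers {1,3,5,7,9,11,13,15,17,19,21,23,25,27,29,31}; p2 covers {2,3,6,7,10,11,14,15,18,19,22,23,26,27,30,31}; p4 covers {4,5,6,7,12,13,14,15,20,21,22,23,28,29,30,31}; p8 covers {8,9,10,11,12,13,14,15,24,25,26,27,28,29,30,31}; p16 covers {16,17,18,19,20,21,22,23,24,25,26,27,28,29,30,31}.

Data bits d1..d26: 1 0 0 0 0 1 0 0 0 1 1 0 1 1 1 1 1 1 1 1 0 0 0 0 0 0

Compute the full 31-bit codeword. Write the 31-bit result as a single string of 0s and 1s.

Place data at non-parity positions: p1 p2 1 p4 0 0 0 p8 0 1 0 0 0 1 1 p16 0 1 1 1 1 1 1 1 1 0 0 0 0 0 0
p1 (pos 1,3,5,7,9,11,13,15,17,19,21,23,25,27,29,31): XOR of data positions = 1⊕0⊕0⊕0⊕0⊕0⊕1⊕0⊕1⊕1⊕1⊕1⊕0⊕0⊕0 = 0
p2 (pos 2,3,6,7,10,11,14,15,18,19,22,23,26,27,30,31): XOR of data positions = 1⊕0⊕0⊕1⊕0⊕1⊕1⊕1⊕1⊕1⊕1⊕0⊕0⊕0⊕0 = 0
p4 (pos 4,5,6,7,12,13,14,15,20,21,22,23,28,29,30,31): XOR of data positions = 0⊕0⊕0⊕0⊕0⊕1⊕1⊕1⊕1⊕1⊕1⊕0⊕0⊕0⊕0 = 0
p8 (pos 8,9,10,11,12,13,14,15,24,25,26,27,28,29,30,31): XOR of data positions = 0⊕1⊕0⊕0⊕0⊕1⊕1⊕1⊕1⊕0⊕0⊕0⊕0⊕0⊕0 = 1
p16 (pos 16,17,18,19,20,21,22,23,24,25,26,27,28,29,30,31): XOR of data positions = 0⊕1⊕1⊕1⊕1⊕1⊕1⊕1⊕1⊕0⊕0⊕0⊕0⊕0⊕0 = 0
Codeword: 0010000101000110011111111000000

0010000101000110011111111000000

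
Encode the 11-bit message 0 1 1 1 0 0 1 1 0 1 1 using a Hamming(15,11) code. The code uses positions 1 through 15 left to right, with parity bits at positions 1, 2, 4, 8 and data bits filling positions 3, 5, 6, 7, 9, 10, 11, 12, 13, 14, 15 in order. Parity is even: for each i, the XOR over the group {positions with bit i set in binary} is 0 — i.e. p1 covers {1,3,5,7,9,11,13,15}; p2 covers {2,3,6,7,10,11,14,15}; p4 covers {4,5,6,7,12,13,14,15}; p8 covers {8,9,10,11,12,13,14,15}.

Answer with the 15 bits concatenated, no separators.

Place data at non-parity positions: p1 p2 0 p4 1 1 1 p8 0 0 1 1 0 1 1
p1 (pos 1,3,5,7,9,11,13,15): XOR of data positions = 0⊕1⊕1⊕0⊕1⊕0⊕1 = 0
p2 (pos 2,3,6,7,10,11,14,15): XOR of data positions = 0⊕1⊕1⊕0⊕1⊕1⊕1 = 1
p4 (pos 4,5,6,7,12,13,14,15): XOR of data positions = 1⊕1⊕1⊕1⊕0⊕1⊕1 = 0
p8 (pos 8,9,10,11,12,13,14,15): XOR of data positions = 0⊕0⊕1⊕1⊕0⊕1⊕1 = 0
Codeword: 010011100011011

010011100011011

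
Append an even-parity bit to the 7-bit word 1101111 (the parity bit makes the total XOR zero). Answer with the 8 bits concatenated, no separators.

XOR of the 7 data bits: 1⊕1⊕0⊕1⊕1⊕1⊕1 = 0
Parity bit = 0 (so all 8 bits XOR to 0).

11011110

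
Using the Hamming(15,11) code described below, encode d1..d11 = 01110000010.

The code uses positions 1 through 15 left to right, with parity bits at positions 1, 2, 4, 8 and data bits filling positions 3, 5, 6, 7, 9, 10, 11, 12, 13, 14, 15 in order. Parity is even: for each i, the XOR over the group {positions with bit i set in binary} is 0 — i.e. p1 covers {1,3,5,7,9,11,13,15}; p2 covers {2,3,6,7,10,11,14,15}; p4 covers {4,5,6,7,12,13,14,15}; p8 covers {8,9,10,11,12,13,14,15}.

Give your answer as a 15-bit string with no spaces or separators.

010011110000010

Place data at non-parity positions: p1 p2 0 p4 1 1 1 p8 0 0 0 0 0 1 0
p1 (pos 1,3,5,7,9,11,13,15): XOR of data positions = 0⊕1⊕1⊕0⊕0⊕0⊕0 = 0
p2 (pos 2,3,6,7,10,11,14,15): XOR of data positions = 0⊕1⊕1⊕0⊕0⊕1⊕0 = 1
p4 (pos 4,5,6,7,12,13,14,15): XOR of data positions = 1⊕1⊕1⊕0⊕0⊕1⊕0 = 0
p8 (pos 8,9,10,11,12,13,14,15): XOR of data positions = 0⊕0⊕0⊕0⊕0⊕1⊕0 = 1
Codeword: 010011110000010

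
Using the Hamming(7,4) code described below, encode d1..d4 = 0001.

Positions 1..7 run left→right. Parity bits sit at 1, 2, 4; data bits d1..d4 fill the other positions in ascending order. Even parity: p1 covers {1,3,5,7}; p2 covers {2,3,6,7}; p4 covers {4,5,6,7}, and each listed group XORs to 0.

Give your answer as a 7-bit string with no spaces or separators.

Place data at non-parity positions: p1 p2 0 p4 0 0 1
p1 (pos 1,3,5,7): XOR of data positions = 0⊕0⊕1 = 1
p2 (pos 2,3,6,7): XOR of data positions = 0⊕0⊕1 = 1
p4 (pos 4,5,6,7): XOR of data positions = 0⊕0⊕1 = 1
Codeword: 1101001

1101001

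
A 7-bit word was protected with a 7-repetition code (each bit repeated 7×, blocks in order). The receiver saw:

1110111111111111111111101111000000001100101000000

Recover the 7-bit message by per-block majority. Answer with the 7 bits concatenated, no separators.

1111000

Block 1 (1110111): 6 ones → 1
Block 2 (1111111): 7 ones → 1
Block 3 (1111111): 7 ones → 1
Block 4 (1101111): 6 ones → 1
Block 5 (0000000): 0 ones → 0
Block 6 (0110010): 3 ones → 0
Block 7 (1000000): 1 one → 0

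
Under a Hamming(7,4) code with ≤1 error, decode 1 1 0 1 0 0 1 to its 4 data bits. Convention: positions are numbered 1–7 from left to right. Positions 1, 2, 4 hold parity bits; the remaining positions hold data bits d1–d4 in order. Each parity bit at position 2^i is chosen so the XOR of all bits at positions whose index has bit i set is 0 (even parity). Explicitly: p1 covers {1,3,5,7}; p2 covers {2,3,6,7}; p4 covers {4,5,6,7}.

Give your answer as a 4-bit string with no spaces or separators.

s1 (pos 1,3,5,7): 1⊕0⊕0⊕1 = 0
s2 (pos 2,3,6,7): 1⊕0⊕0⊕1 = 0
s4 (pos 4,5,6,7): 1⊕0⊕0⊕1 = 0
Syndrome s4…s1 = 000 → no error.
Read data bits from positions 3,5,6,7: 0001

0001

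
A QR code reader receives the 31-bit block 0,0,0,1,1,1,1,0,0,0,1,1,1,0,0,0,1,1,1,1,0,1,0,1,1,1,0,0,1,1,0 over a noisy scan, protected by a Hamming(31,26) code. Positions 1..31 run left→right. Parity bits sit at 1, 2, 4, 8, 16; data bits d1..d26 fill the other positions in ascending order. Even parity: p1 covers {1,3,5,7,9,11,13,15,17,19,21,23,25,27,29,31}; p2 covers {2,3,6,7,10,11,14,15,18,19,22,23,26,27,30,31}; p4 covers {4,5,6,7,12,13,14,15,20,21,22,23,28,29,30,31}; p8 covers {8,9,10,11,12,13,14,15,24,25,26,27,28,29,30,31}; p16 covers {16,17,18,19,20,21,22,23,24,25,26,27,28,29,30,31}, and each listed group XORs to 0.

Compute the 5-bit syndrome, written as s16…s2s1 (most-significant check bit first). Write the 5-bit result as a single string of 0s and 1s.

00000

s1 (pos 1,3,5,7,9,11,13,15,17,19,21,23,25,27,29,31): 0⊕0⊕1⊕1⊕0⊕1⊕1⊕0⊕1⊕1⊕0⊕0⊕1⊕0⊕1⊕0 = 0
s2 (pos 2,3,6,7,10,11,14,15,18,19,22,23,26,27,30,31): 0⊕0⊕1⊕1⊕0⊕1⊕0⊕0⊕1⊕1⊕1⊕0⊕1⊕0⊕1⊕0 = 0
s4 (pos 4,5,6,7,12,13,14,15,20,21,22,23,28,29,30,31): 1⊕1⊕1⊕1⊕1⊕1⊕0⊕0⊕1⊕0⊕1⊕0⊕0⊕1⊕1⊕0 = 0
s8 (pos 8,9,10,11,12,13,14,15,24,25,26,27,28,29,30,31): 0⊕0⊕0⊕1⊕1⊕1⊕0⊕0⊕1⊕1⊕1⊕0⊕0⊕1⊕1⊕0 = 0
s16 (pos 16,17,18,19,20,21,22,23,24,25,26,27,28,29,30,31): 0⊕1⊕1⊕1⊕1⊕0⊕1⊕0⊕1⊕1⊕1⊕0⊕0⊕1⊕1⊕0 = 0
Syndrome s16…s1 = 00000 → no error.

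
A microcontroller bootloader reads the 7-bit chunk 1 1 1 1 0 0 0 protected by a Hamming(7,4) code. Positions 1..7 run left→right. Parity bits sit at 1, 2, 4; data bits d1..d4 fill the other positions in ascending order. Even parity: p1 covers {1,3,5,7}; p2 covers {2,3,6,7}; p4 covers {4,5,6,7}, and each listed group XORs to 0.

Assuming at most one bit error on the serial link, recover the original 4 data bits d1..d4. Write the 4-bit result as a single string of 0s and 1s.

1000

s1 (pos 1,3,5,7): 1⊕1⊕0⊕0 = 0
s2 (pos 2,3,6,7): 1⊕1⊕0⊕0 = 0
s4 (pos 4,5,6,7): 1⊕0⊕0⊕0 = 1
Syndrome s4…s1 = 100 → error at position 4.
Flip position 4: 1111000 → 1110000
Read data bits from positions 3,5,6,7: 1000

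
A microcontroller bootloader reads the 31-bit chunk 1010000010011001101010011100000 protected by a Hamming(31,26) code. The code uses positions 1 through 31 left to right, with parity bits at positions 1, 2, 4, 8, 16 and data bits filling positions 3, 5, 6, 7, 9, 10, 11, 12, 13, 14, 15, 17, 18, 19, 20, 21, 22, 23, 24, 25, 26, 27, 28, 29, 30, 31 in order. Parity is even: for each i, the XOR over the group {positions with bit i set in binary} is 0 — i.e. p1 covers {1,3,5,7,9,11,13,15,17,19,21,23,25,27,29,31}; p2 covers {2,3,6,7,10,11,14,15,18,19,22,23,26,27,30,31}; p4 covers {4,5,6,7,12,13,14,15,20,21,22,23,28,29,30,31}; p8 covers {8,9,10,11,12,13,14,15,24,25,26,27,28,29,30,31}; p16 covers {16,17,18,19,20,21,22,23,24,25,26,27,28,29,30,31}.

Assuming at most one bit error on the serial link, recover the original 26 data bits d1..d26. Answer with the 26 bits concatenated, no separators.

10001001100101011011100000

s1 (pos 1,3,5,7,9,11,13,15,17,19,21,23,25,27,29,31): 1⊕1⊕0⊕0⊕1⊕0⊕1⊕0⊕1⊕1⊕1⊕0⊕1⊕0⊕0⊕0 = 0
s2 (pos 2,3,6,7,10,11,14,15,18,19,22,23,26,27,30,31): 0⊕1⊕0⊕0⊕0⊕0⊕0⊕0⊕0⊕1⊕0⊕0⊕1⊕0⊕0⊕0 = 1
s4 (pos 4,5,6,7,12,13,14,15,20,21,22,23,28,29,30,31): 0⊕0⊕0⊕0⊕1⊕1⊕0⊕0⊕0⊕1⊕0⊕0⊕0⊕0⊕0⊕0 = 1
s8 (pos 8,9,10,11,12,13,14,15,24,25,26,27,28,29,30,31): 0⊕1⊕0⊕0⊕1⊕1⊕0⊕0⊕1⊕1⊕1⊕0⊕0⊕0⊕0⊕0 = 0
s16 (pos 16,17,18,19,20,21,22,23,24,25,26,27,28,29,30,31): 1⊕1⊕0⊕1⊕0⊕1⊕0⊕0⊕1⊕1⊕1⊕0⊕0⊕0⊕0⊕0 = 1
Syndrome s16…s1 = 10110 → error at position 22.
Flip position 22: 1010000010011001101010011100000 → 1010000010011001101011011100000
Read data bits from positions 3,5,6,7,9,10,11,12,13,14,15,17,18,19,20,21,22,23,24,25,26,27,28,29,30,31: 10001001100101011011100000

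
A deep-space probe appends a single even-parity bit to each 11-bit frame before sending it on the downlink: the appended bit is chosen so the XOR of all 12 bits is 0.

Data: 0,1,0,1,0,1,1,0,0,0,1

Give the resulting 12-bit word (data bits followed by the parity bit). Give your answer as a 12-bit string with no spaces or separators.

XOR of the 11 data bits: 0⊕1⊕0⊕1⊕0⊕1⊕1⊕0⊕0⊕0⊕1 = 1
Parity bit = 1 (so all 12 bits XOR to 0).

010101100011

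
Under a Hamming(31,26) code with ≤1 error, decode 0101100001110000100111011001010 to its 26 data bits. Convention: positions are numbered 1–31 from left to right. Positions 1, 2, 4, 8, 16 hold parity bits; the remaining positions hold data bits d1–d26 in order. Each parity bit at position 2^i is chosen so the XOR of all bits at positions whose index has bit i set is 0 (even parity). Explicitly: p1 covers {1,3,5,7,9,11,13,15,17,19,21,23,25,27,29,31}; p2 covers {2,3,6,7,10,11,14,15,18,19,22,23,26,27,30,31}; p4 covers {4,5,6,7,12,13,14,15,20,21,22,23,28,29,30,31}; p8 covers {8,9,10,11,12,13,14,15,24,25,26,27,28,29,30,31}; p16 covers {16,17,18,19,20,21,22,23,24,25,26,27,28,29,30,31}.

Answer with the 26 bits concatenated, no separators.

s1 (pos 1,3,5,7,9,11,13,15,17,19,21,23,25,27,29,31): 0⊕0⊕1⊕0⊕0⊕1⊕0⊕0⊕1⊕0⊕1⊕0⊕1⊕0⊕0⊕0 = 1
s2 (pos 2,3,6,7,10,11,14,15,18,19,22,23,26,27,30,31): 1⊕0⊕0⊕0⊕1⊕1⊕0⊕0⊕0⊕0⊕1⊕0⊕0⊕0⊕1⊕0 = 1
s4 (pos 4,5,6,7,12,13,14,15,20,21,22,23,28,29,30,31): 1⊕1⊕0⊕0⊕1⊕0⊕0⊕0⊕1⊕1⊕1⊕0⊕1⊕0⊕1⊕0 = 0
s8 (pos 8,9,10,11,12,13,14,15,24,25,26,27,28,29,30,31): 0⊕0⊕1⊕1⊕1⊕0⊕0⊕0⊕1⊕1⊕0⊕0⊕1⊕0⊕1⊕0 = 1
s16 (pos 16,17,18,19,20,21,22,23,24,25,26,27,28,29,30,31): 0⊕1⊕0⊕0⊕1⊕1⊕1⊕0⊕1⊕1⊕0⊕0⊕1⊕0⊕1⊕0 = 0
Syndrome s16…s1 = 01011 → error at position 11.
Flip position 11: 0101100001110000100111011001010 → 0101100001010000100111011001010
Read data bits from positions 3,5,6,7,9,10,11,12,13,14,15,17,18,19,20,21,22,23,24,25,26,27,28,29,30,31: 01000101000100111011001010

01000101000100111011001010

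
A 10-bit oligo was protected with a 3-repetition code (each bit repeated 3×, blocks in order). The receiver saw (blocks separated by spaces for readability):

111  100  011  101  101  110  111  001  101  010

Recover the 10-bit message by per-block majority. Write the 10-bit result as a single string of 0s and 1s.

Block 1 (111): 3 ones → 1
Block 2 (100): 1 one → 0
Block 3 (011): 2 ones → 1
Block 4 (101): 2 ones → 1
Block 5 (101): 2 ones → 1
Block 6 (110): 2 ones → 1
Block 7 (111): 3 ones → 1
Block 8 (001): 1 one → 0
Block 9 (101): 2 ones → 1
Block 10 (010): 1 one → 0

1011111010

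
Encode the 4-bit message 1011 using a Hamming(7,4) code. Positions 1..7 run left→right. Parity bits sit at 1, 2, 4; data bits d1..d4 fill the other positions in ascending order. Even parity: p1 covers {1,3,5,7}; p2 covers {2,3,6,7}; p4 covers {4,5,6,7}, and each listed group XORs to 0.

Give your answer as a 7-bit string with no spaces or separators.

0110011

Place data at non-parity positions: p1 p2 1 p4 0 1 1
p1 (pos 1,3,5,7): XOR of data positions = 1⊕0⊕1 = 0
p2 (pos 2,3,6,7): XOR of data positions = 1⊕1⊕1 = 1
p4 (pos 4,5,6,7): XOR of data positions = 0⊕1⊕1 = 0
Codeword: 0110011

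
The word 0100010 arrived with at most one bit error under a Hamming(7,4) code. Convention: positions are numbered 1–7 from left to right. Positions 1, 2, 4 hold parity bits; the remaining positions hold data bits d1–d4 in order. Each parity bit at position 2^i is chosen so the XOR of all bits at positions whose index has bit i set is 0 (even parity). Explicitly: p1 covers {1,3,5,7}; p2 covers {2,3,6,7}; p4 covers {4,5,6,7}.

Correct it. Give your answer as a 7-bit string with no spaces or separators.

0101010

s1 (pos 1,3,5,7): 0⊕0⊕0⊕0 = 0
s2 (pos 2,3,6,7): 1⊕0⊕1⊕0 = 0
s4 (pos 4,5,6,7): 0⊕0⊕1⊕0 = 1
Syndrome s4…s1 = 100 → error at position 4.
Flip position 4: 0100010 → 0101010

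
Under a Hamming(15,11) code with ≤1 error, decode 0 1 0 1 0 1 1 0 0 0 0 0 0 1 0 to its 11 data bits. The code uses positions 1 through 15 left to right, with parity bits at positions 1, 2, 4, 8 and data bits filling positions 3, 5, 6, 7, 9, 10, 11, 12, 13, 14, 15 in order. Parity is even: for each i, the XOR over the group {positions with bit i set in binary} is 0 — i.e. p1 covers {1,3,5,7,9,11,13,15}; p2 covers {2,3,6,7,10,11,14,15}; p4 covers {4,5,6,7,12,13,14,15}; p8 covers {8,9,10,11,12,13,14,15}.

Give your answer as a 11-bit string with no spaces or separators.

s1 (pos 1,3,5,7,9,11,13,15): 0⊕0⊕0⊕1⊕0⊕0⊕0⊕0 = 1
s2 (pos 2,3,6,7,10,11,14,15): 1⊕0⊕1⊕1⊕0⊕0⊕1⊕0 = 0
s4 (pos 4,5,6,7,12,13,14,15): 1⊕0⊕1⊕1⊕0⊕0⊕1⊕0 = 0
s8 (pos 8,9,10,11,12,13,14,15): 0⊕0⊕0⊕0⊕0⊕0⊕1⊕0 = 1
Syndrome s8…s1 = 1001 → error at position 9.
Flip position 9: 010101100000010 → 010101101000010
Read data bits from positions 3,5,6,7,9,10,11,12,13,14,15: 00111000010

00111000010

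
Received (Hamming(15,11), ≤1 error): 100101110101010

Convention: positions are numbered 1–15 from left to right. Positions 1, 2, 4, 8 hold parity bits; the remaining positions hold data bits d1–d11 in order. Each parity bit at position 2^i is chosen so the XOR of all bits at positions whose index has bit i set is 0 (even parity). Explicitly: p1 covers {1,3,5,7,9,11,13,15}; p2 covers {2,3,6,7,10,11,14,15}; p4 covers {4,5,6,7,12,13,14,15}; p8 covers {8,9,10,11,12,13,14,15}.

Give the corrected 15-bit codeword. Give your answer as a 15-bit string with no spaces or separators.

100001110101010

s1 (pos 1,3,5,7,9,11,13,15): 1⊕0⊕0⊕1⊕0⊕0⊕0⊕0 = 0
s2 (pos 2,3,6,7,10,11,14,15): 0⊕0⊕1⊕1⊕1⊕0⊕1⊕0 = 0
s4 (pos 4,5,6,7,12,13,14,15): 1⊕0⊕1⊕1⊕1⊕0⊕1⊕0 = 1
s8 (pos 8,9,10,11,12,13,14,15): 1⊕0⊕1⊕0⊕1⊕0⊕1⊕0 = 0
Syndrome s8…s1 = 0100 → error at position 4.
Flip position 4: 100101110101010 → 100001110101010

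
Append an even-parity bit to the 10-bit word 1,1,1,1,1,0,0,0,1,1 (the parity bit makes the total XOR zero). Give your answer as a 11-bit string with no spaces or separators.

XOR of the 10 data bits: 1⊕1⊕1⊕1⊕1⊕0⊕0⊕0⊕1⊕1 = 1
Parity bit = 1 (so all 11 bits XOR to 0).

11111000111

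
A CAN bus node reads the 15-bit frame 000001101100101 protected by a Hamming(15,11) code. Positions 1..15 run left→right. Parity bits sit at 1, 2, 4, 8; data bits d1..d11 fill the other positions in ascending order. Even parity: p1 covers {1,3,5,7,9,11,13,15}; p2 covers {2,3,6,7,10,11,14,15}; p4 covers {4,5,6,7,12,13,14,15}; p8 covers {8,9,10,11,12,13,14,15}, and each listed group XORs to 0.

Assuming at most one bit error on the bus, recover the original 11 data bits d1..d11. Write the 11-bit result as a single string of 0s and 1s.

s1 (pos 1,3,5,7,9,11,13,15): 0⊕0⊕0⊕1⊕1⊕0⊕1⊕1 = 0
s2 (pos 2,3,6,7,10,11,14,15): 0⊕0⊕1⊕1⊕1⊕0⊕0⊕1 = 0
s4 (pos 4,5,6,7,12,13,14,15): 0⊕0⊕1⊕1⊕0⊕1⊕0⊕1 = 0
s8 (pos 8,9,10,11,12,13,14,15): 0⊕1⊕1⊕0⊕0⊕1⊕0⊕1 = 0
Syndrome s8…s1 = 0000 → no error.
Read data bits from positions 3,5,6,7,9,10,11,12,13,14,15: 00111100101

00111100101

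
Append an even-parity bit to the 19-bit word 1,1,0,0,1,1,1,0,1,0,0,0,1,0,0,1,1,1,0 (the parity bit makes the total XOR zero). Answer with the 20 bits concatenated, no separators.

11001110100010011100

XOR of the 19 data bits: 1⊕1⊕0⊕0⊕1⊕1⊕1⊕0⊕1⊕0⊕0⊕0⊕1⊕0⊕0⊕1⊕1⊕1⊕0 = 0
Parity bit = 0 (so all 20 bits XOR to 0).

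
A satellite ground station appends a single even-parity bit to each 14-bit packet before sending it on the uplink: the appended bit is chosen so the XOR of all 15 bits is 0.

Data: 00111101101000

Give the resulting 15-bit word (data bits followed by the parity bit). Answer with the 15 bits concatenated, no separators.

001111011010001

XOR of the 14 data bits: 0⊕0⊕1⊕1⊕1⊕1⊕0⊕1⊕1⊕0⊕1⊕0⊕0⊕0 = 1
Parity bit = 1 (so all 15 bits XOR to 0).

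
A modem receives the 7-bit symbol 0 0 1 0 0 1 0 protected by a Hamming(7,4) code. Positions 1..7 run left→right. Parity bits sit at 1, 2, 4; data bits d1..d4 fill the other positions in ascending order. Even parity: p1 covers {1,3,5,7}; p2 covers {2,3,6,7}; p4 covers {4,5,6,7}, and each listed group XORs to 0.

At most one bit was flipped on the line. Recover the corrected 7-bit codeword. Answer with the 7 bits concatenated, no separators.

s1 (pos 1,3,5,7): 0⊕1⊕0⊕0 = 1
s2 (pos 2,3,6,7): 0⊕1⊕1⊕0 = 0
s4 (pos 4,5,6,7): 0⊕0⊕1⊕0 = 1
Syndrome s4…s1 = 101 → error at position 5.
Flip position 5: 0010010 → 0010110

0010110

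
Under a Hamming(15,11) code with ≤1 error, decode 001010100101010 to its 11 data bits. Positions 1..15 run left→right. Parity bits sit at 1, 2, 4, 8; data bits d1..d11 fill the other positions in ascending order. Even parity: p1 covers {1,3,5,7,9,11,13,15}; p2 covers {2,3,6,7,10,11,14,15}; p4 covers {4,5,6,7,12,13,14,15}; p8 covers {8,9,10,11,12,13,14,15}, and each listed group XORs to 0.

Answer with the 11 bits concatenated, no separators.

11011101010

s1 (pos 1,3,5,7,9,11,13,15): 0⊕1⊕1⊕1⊕0⊕0⊕0⊕0 = 1
s2 (pos 2,3,6,7,10,11,14,15): 0⊕1⊕0⊕1⊕1⊕0⊕1⊕0 = 0
s4 (pos 4,5,6,7,12,13,14,15): 0⊕1⊕0⊕1⊕1⊕0⊕1⊕0 = 0
s8 (pos 8,9,10,11,12,13,14,15): 0⊕0⊕1⊕0⊕1⊕0⊕1⊕0 = 1
Syndrome s8…s1 = 1001 → error at position 9.
Flip position 9: 001010100101010 → 001010101101010
Read data bits from positions 3,5,6,7,9,10,11,12,13,14,15: 11011101010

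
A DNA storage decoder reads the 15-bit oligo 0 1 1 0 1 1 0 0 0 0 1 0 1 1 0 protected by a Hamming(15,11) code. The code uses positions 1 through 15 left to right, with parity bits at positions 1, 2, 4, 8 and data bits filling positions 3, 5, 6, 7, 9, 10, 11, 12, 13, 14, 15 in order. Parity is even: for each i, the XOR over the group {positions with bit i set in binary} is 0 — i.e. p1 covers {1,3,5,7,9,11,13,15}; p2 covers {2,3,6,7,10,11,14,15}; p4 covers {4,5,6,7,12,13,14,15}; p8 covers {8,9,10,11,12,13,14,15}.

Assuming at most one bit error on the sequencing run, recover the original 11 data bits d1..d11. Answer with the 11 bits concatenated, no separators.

s1 (pos 1,3,5,7,9,11,13,15): 0⊕1⊕1⊕0⊕0⊕1⊕1⊕0 = 0
s2 (pos 2,3,6,7,10,11,14,15): 1⊕1⊕1⊕0⊕0⊕1⊕1⊕0 = 1
s4 (pos 4,5,6,7,12,13,14,15): 0⊕1⊕1⊕0⊕0⊕1⊕1⊕0 = 0
s8 (pos 8,9,10,11,12,13,14,15): 0⊕0⊕0⊕1⊕0⊕1⊕1⊕0 = 1
Syndrome s8…s1 = 1010 → error at position 10.
Flip position 10: 011011000010110 → 011011000110110
Read data bits from positions 3,5,6,7,9,10,11,12,13,14,15: 11100110110

11100110110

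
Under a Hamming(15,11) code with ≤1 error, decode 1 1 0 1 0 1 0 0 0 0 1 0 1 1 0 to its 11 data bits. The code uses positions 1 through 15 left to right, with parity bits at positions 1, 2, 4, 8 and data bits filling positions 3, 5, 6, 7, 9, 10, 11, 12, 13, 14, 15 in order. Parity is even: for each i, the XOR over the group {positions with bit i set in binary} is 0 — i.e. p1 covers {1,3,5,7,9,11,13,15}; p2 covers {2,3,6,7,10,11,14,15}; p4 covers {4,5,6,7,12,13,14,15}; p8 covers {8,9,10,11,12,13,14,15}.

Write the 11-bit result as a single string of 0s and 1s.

00101010110

s1 (pos 1,3,5,7,9,11,13,15): 1⊕0⊕0⊕0⊕0⊕1⊕1⊕0 = 1
s2 (pos 2,3,6,7,10,11,14,15): 1⊕0⊕1⊕0⊕0⊕1⊕1⊕0 = 0
s4 (pos 4,5,6,7,12,13,14,15): 1⊕0⊕1⊕0⊕0⊕1⊕1⊕0 = 0
s8 (pos 8,9,10,11,12,13,14,15): 0⊕0⊕0⊕1⊕0⊕1⊕1⊕0 = 1
Syndrome s8…s1 = 1001 → error at position 9.
Flip position 9: 110101000010110 → 110101001010110
Read data bits from positions 3,5,6,7,9,10,11,12,13,14,15: 00101010110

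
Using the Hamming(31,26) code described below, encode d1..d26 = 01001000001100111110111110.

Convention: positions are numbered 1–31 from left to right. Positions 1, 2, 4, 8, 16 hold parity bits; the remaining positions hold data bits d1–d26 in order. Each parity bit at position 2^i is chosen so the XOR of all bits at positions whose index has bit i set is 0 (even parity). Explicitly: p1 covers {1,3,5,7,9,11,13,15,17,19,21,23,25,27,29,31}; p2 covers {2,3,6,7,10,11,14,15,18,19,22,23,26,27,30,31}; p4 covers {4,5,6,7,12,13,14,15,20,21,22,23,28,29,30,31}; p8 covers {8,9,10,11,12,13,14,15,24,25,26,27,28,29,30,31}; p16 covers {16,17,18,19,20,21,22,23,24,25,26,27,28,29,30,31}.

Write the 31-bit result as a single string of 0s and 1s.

Place data at non-parity positions: p1 p2 0 p4 1 0 0 p8 1 0 0 0 0 0 1 p16 1 0 0 1 1 1 1 1 0 1 1 1 1 1 0
p1 (pos 1,3,5,7,9,11,13,15,17,19,21,23,25,27,29,31): XOR of data positions = 0⊕1⊕0⊕1⊕0⊕0⊕1⊕1⊕0⊕1⊕1⊕0⊕1⊕1⊕0 = 0
p2 (pos 2,3,6,7,10,11,14,15,18,19,22,23,26,27,30,31): XOR of data positions = 0⊕0⊕0⊕0⊕0⊕0⊕1⊕0⊕0⊕1⊕1⊕1⊕1⊕1⊕0 = 0
p4 (pos 4,5,6,7,12,13,14,15,20,21,22,23,28,29,30,31): XOR of data positions = 1⊕0⊕0⊕0⊕0⊕0⊕1⊕1⊕1⊕1⊕1⊕1⊕1⊕1⊕0 = 1
p8 (pos 8,9,10,11,12,13,14,15,24,25,26,27,28,29,30,31): XOR of data positions = 1⊕0⊕0⊕0⊕0⊕0⊕1⊕1⊕0⊕1⊕1⊕1⊕1⊕1⊕0 = 0
p16 (pos 16,17,18,19,20,21,22,23,24,25,26,27,28,29,30,31): XOR of data positions = 1⊕0⊕0⊕1⊕1⊕1⊕1⊕1⊕0⊕1⊕1⊕1⊕1⊕1⊕0 = 1
Codeword: 0001100010000011100111110111110

0001100010000011100111110111110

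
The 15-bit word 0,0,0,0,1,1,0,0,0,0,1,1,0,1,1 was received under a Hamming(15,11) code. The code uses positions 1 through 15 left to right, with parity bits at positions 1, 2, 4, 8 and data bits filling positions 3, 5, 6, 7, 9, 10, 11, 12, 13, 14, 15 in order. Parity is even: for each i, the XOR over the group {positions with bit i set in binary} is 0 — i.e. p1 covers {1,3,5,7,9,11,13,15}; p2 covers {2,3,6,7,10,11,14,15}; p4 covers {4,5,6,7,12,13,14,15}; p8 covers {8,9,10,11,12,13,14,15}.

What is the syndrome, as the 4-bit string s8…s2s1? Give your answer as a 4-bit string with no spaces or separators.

s1 (pos 1,3,5,7,9,11,13,15): 0⊕0⊕1⊕0⊕0⊕1⊕0⊕1 = 1
s2 (pos 2,3,6,7,10,11,14,15): 0⊕0⊕1⊕0⊕0⊕1⊕1⊕1 = 0
s4 (pos 4,5,6,7,12,13,14,15): 0⊕1⊕1⊕0⊕1⊕0⊕1⊕1 = 1
s8 (pos 8,9,10,11,12,13,14,15): 0⊕0⊕0⊕1⊕1⊕0⊕1⊕1 = 0
Syndrome s8…s1 = 0101 → error at position 5.

0101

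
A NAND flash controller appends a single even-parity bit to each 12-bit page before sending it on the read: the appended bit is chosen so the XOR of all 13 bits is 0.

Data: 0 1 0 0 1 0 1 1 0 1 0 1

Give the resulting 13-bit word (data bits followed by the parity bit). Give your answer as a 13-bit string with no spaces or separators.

0100101101010

XOR of the 12 data bits: 0⊕1⊕0⊕0⊕1⊕0⊕1⊕1⊕0⊕1⊕0⊕1 = 0
Parity bit = 0 (so all 13 bits XOR to 0).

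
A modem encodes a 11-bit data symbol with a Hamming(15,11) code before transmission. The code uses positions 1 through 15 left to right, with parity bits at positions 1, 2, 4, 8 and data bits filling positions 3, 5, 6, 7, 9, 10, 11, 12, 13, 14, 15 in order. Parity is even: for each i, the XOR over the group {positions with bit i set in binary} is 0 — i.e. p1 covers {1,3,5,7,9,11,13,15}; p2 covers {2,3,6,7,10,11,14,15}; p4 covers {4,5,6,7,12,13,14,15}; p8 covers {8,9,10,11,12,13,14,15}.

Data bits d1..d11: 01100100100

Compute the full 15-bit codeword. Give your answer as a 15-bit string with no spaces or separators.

Place data at non-parity positions: p1 p2 0 p4 1 1 0 p8 0 1 0 0 1 0 0
p1 (pos 1,3,5,7,9,11,13,15): XOR of data positions = 0⊕1⊕0⊕0⊕0⊕1⊕0 = 0
p2 (pos 2,3,6,7,10,11,14,15): XOR of data positions = 0⊕1⊕0⊕1⊕0⊕0⊕0 = 0
p4 (pos 4,5,6,7,12,13,14,15): XOR of data positions = 1⊕1⊕0⊕0⊕1⊕0⊕0 = 1
p8 (pos 8,9,10,11,12,13,14,15): XOR of data positions = 0⊕1⊕0⊕0⊕1⊕0⊕0 = 0
Codeword: 000111000100100

000111000100100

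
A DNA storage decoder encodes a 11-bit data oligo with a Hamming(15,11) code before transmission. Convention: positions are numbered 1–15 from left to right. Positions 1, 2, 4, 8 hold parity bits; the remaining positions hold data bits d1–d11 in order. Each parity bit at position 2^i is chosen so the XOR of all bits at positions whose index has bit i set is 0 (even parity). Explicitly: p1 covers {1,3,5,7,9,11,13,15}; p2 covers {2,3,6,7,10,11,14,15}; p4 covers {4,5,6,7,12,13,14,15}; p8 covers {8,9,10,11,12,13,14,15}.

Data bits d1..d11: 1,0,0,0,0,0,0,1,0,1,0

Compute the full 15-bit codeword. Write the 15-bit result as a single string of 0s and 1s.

101000000001010

Place data at non-parity positions: p1 p2 1 p4 0 0 0 p8 0 0 0 1 0 1 0
p1 (pos 1,3,5,7,9,11,13,15): XOR of data positions = 1⊕0⊕0⊕0⊕0⊕0⊕0 = 1
p2 (pos 2,3,6,7,10,11,14,15): XOR of data positions = 1⊕0⊕0⊕0⊕0⊕1⊕0 = 0
p4 (pos 4,5,6,7,12,13,14,15): XOR of data positions = 0⊕0⊕0⊕1⊕0⊕1⊕0 = 0
p8 (pos 8,9,10,11,12,13,14,15): XOR of data positions = 0⊕0⊕0⊕1⊕0⊕1⊕0 = 0
Codeword: 101000000001010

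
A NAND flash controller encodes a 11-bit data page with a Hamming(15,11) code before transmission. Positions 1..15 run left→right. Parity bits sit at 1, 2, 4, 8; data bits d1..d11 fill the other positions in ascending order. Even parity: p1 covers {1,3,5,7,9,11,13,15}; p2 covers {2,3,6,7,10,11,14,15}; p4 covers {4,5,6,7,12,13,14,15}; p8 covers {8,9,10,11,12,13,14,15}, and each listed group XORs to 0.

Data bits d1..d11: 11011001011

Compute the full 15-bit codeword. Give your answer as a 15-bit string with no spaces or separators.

Place data at non-parity positions: p1 p2 1 p4 1 0 1 p8 1 0 0 1 0 1 1
p1 (pos 1,3,5,7,9,11,13,15): XOR of data positions = 1⊕1⊕1⊕1⊕0⊕0⊕1 = 1
p2 (pos 2,3,6,7,10,11,14,15): XOR of data positions = 1⊕0⊕1⊕0⊕0⊕1⊕1 = 0
p4 (pos 4,5,6,7,12,13,14,15): XOR of data positions = 1⊕0⊕1⊕1⊕0⊕1⊕1 = 1
p8 (pos 8,9,10,11,12,13,14,15): XOR of data positions = 1⊕0⊕0⊕1⊕0⊕1⊕1 = 0
Codeword: 101110101001011

101110101001011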